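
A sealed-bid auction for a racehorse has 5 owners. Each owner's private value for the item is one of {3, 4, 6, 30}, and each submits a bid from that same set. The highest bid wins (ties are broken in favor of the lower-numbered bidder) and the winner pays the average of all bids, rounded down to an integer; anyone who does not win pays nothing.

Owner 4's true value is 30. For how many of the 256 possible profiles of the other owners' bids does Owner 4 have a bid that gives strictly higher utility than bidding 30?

24

Others bid (3, 3, 3, 3): truth gives 22; bid 4 gives 27 > 22. Violating.
Others bid (3, 3, 3, 4): truth gives 22; bid 4 gives 27 > 22. Violating.
Others bid (3, 3, 3, 6): truth gives 21; bid 6 gives 26 > 21. Violating.
Others bid (3, 3, 4, 3): truth gives 22; bid 6 gives 27 > 22. Violating.
Others bid (3, 3, 3, 30): truth gives 17; no alternative beats it.
Others bid (3, 3, 4, 30): truth gives 16; no alternative beats it.
(Checking all 256 profiles: 24 have a profitable deviation, 232 do not.)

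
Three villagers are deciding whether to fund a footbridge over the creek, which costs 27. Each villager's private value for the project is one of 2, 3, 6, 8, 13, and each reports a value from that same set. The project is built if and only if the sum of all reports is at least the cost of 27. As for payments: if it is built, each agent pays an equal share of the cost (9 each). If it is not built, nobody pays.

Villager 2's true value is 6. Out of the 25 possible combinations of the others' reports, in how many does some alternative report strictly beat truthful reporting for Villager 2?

2

Others report (8, 13): truth gives -3; report 2 gives 0 > -3. Violating.
Others report (13, 8): truth gives -3; report 2 gives 0 > -3. Violating.
Others report (2, 2): truth gives 0; no alternative beats it.
Others report (2, 3): truth gives 0; no alternative beats it.
(Checking all 25 profiles: 2 have a profitable deviation, 23 do not.)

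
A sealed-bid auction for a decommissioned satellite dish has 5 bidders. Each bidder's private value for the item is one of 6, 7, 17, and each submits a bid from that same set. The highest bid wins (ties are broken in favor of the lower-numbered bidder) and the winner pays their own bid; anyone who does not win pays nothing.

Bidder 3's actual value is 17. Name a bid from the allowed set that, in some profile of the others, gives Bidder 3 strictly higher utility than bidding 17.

Suppose Bidder 1 bids 6, Bidder 2 bids 6, Bidder 4 bids 6 and Bidder 5 bids 6.
Bid 17: wins, pays 17, utility 17 - 17 = 0.
Bid 7: wins, pays 7, utility 17 - 7 = 10.
So bidding 7 beats truth here (10 > 0).

7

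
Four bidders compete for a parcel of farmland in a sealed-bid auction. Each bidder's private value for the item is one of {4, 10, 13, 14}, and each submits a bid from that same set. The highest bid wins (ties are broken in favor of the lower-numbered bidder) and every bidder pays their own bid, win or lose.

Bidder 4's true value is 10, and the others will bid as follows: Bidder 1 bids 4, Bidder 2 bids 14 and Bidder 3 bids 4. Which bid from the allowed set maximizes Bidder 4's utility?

Bid 4: loses but pays 4, utility -4.
Bid 10: loses but pays 10, utility -10.
Bid 13: loses but pays 13, utility -13.
Bid 14: loses but pays 14, utility -14.
The best choice is 4 with utility -4.

4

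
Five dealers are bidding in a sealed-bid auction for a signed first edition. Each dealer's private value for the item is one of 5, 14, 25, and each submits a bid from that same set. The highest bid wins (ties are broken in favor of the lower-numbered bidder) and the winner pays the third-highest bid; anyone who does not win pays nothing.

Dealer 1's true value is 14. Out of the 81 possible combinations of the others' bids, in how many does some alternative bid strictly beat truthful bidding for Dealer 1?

Others bid (5, 5, 5, 25): truth gives 0; bid 25 gives 9 > 0. Violating.
Others bid (5, 5, 25, 5): truth gives 0; bid 25 gives 9 > 0. Violating.
Others bid (5, 25, 5, 5): truth gives 0; bid 25 gives 9 > 0. Violating.
Others bid (25, 5, 5, 5): truth gives 0; bid 25 gives 9 > 0. Violating.
Others bid (5, 5, 5, 5): truth gives 9; no alternative beats it.
Others bid (5, 5, 5, 14): truth gives 9; no alternative beats it.
(Checking all 81 profiles: 4 have a profitable deviation, 77 do not.)

4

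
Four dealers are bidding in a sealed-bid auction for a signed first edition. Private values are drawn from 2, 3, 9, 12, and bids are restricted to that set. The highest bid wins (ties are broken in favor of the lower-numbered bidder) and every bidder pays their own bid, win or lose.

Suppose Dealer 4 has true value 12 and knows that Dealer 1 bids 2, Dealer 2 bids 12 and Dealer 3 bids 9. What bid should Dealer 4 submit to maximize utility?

Bid 2: loses but pays 2, utility -2.
Bid 3: loses but pays 3, utility -3.
Bid 9: loses but pays 9, utility -9.
Bid 12: loses but pays 12, utility -12.
The best choice is 2 with utility -2.

2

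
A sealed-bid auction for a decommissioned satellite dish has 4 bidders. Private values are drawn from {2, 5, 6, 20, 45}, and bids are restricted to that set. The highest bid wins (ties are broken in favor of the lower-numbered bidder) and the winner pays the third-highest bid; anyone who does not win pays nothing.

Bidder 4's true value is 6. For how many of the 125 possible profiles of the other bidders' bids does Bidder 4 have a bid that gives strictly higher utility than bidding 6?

24

Others bid (2, 2, 6): truth gives 0; bid 20 gives 4 > 0. Violating.
Others bid (2, 2, 20): truth gives 0; bid 45 gives 4 > 0. Violating.
Others bid (2, 5, 6): truth gives 0; bid 20 gives 1 > 0. Violating.
Others bid (2, 5, 20): truth gives 0; bid 45 gives 1 > 0. Violating.
Others bid (2, 2, 2): truth gives 4; no alternative beats it.
Others bid (2, 2, 5): truth gives 4; no alternative beats it.
(Checking all 125 profiles: 24 have a profitable deviation, 101 do not.)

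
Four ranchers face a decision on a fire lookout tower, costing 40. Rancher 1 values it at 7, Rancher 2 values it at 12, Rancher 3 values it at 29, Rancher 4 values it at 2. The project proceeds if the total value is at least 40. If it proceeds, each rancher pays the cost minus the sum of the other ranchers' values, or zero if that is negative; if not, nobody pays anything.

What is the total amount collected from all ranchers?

Total value 50 ≥ cost 40, so it is built.
Rancher 1: others sum to 43; max(0, 40 - 43) = 0.
Rancher 2: others sum to 38; max(0, 40 - 38) = 2.
Rancher 3: others sum to 21; max(0, 40 - 21) = 19.
Rancher 4: others sum to 48; max(0, 40 - 48) = 0.
Total collected = 0 + 2 + 19 + 0 = 21.

21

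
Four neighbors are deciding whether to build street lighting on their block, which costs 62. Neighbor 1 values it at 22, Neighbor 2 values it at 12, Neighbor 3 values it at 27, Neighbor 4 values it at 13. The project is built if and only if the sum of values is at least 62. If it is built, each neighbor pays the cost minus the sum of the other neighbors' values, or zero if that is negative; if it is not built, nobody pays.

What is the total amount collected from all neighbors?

Total value 74 ≥ cost 62, so it is built.
Neighbor 1: others sum to 52; max(0, 62 - 52) = 10.
Neighbor 2: others sum to 62; max(0, 62 - 62) = 0.
Neighbor 3: others sum to 47; max(0, 62 - 47) = 15.
Neighbor 4: others sum to 61; max(0, 62 - 61) = 1.
Total collected = 10 + 0 + 15 + 1 = 26.

26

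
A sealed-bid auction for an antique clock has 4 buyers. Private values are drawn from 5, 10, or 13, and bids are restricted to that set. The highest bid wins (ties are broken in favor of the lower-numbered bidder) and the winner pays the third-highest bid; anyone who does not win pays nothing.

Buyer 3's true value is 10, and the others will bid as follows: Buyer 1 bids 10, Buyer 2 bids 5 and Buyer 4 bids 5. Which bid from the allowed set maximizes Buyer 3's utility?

Bid 5: loses, pays 0, utility 0.
Bid 10: loses, pays 0, utility 0.
Bid 13: wins, pays 5, utility 10 - 5 = 5.
The best choice is 13 with utility 5.

13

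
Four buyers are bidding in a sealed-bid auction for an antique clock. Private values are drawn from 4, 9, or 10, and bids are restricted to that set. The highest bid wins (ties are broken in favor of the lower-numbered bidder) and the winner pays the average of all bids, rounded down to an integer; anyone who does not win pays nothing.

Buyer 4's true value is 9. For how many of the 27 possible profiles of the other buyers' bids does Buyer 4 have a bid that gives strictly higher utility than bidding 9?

Others bid (4, 4, 9): truth gives 0; bid 10 gives 3 > 0. Violating.
Others bid (4, 9, 4): truth gives 0; bid 10 gives 3 > 0. Violating.
Others bid (4, 9, 9): truth gives 0; bid 10 gives 1 > 0. Violating.
Others bid (9, 4, 4): truth gives 0; bid 10 gives 3 > 0. Violating.
Others bid (4, 4, 4): truth gives 4; no alternative beats it.
Others bid (4, 4, 10): truth gives 0; no alternative beats it.
(Checking all 27 profiles: 6 have a profitable deviation, 21 do not.)

6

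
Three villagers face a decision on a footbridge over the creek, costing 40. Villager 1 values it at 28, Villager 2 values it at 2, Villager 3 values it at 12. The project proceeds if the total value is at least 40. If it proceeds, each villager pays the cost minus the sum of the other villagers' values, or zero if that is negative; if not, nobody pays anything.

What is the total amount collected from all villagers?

Total value 42 ≥ cost 40, so it is built.
Villager 1: others sum to 14; max(0, 40 - 14) = 26.
Villager 2: others sum to 40; max(0, 40 - 40) = 0.
Villager 3: others sum to 30; max(0, 40 - 30) = 10.
Total collected = 26 + 0 + 10 = 36.

36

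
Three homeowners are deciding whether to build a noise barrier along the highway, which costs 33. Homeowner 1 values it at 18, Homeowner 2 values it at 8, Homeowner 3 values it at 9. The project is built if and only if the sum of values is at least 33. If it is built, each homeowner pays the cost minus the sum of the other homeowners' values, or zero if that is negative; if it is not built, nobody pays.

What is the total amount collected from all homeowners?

Total value 35 ≥ cost 33, so it is built.
Homeowner 1: others sum to 17; max(0, 33 - 17) = 16.
Homeowner 2: others sum to 27; max(0, 33 - 27) = 6.
Homeowner 3: others sum to 26; max(0, 33 - 26) = 7.
Total collected = 16 + 6 + 7 = 29.

29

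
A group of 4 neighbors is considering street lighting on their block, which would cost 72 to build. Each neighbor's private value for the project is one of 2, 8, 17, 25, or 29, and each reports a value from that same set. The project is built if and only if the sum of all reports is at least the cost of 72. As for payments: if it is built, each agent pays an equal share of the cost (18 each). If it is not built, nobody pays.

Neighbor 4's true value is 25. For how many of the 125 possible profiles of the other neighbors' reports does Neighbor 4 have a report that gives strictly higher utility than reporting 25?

9

Others report (2, 17, 25): truth gives 0; report 29 gives 7 > 0. Violating.
Others report (2, 25, 17): truth gives 0; report 29 gives 7 > 0. Violating.
Others report (8, 8, 29): truth gives 0; report 29 gives 7 > 0. Violating.
Others report (8, 29, 8): truth gives 0; report 29 gives 7 > 0. Violating.
Others report (2, 2, 2): truth gives 0; no alternative beats it.
Others report (2, 2, 8): truth gives 0; no alternative beats it.
(Checking all 125 profiles: 9 have a profitable deviation, 116 do not.)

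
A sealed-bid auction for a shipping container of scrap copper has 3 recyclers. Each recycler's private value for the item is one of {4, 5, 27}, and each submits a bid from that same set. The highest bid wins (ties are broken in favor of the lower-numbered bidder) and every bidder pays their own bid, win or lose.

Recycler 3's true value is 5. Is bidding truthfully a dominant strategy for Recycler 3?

No

Consider the case where Recycler 1 bids 4 and Recycler 2 bids 5.
Truthful bid 5: loses but pays 5, utility -5.
Bid 4 instead: loses but pays 4, utility -4.
Since -4 > -5, bidding 4 is strictly better here, so truthful bidding is not dominant.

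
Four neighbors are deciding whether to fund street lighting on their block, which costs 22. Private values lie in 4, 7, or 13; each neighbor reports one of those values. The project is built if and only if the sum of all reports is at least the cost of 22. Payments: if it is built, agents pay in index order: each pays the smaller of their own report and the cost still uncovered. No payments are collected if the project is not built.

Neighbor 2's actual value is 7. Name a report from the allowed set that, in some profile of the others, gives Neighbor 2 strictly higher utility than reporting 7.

4

Suppose Neighbor 1 reports 4, Neighbor 3 reports 4 and Neighbor 4 reports 13.
Report 7: project built, pays 7, utility 7 - 7 = 0.
Report 4: project built, pays 4, utility 7 - 4 = 3.
So reporting 4 beats truth here (3 > 0).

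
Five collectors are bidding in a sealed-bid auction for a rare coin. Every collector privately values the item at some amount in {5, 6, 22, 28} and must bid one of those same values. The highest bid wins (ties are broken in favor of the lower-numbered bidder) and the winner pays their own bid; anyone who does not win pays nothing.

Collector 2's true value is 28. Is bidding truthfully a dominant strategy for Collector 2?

Consider the case where Collector 1 bids 5, Collector 3 bids 5, Collector 4 bids 5 and Collector 5 bids 5.
Truthful bid 28: wins, pays 28, utility 28 - 28 = 0.
Bid 6 instead: wins, pays 6, utility 28 - 6 = 22.
Since 22 > 0, bidding 6 is strictly better here, so truthful bidding is not dominant.

No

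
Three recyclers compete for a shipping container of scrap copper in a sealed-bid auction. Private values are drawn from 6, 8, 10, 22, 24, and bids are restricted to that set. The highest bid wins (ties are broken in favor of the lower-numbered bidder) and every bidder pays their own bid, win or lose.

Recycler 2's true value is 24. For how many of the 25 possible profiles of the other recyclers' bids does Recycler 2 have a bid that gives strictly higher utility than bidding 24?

17

Others bid (6, 6): truth gives 0; bid 8 gives 16 > 0. Violating.
Others bid (6, 8): truth gives 0; bid 8 gives 16 > 0. Violating.
Others bid (6, 10): truth gives 0; bid 10 gives 14 > 0. Violating.
Others bid (6, 22): truth gives 0; bid 22 gives 2 > 0. Violating.
Others bid (6, 24): truth gives 0; no alternative beats it.
Others bid (8, 24): truth gives 0; no alternative beats it.
(Checking all 25 profiles: 17 have a profitable deviation, 8 do not.)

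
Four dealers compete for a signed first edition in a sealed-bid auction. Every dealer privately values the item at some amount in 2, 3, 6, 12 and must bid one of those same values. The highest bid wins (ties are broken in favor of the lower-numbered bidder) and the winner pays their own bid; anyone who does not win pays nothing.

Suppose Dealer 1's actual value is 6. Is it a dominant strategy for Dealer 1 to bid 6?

Consider the case where Dealer 2 bids 2, Dealer 3 bids 2 and Dealer 4 bids 2.
Truthful bid 6: wins, pays 6, utility 6 - 6 = 0.
Bid 2 instead: wins, pays 2, utility 6 - 2 = 4.
Since 4 > 0, bidding 2 is strictly better here, so truthful bidding is not dominant.

No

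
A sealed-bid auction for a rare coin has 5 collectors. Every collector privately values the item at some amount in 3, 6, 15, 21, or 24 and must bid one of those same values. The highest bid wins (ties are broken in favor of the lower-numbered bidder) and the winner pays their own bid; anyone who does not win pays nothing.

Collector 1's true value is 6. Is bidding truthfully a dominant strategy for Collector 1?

No

Consider the case where Collector 2 bids 3, Collector 3 bids 3, Collector 4 bids 3 and Collector 5 bids 3.
Truthful bid 6: wins, pays 6, utility 6 - 6 = 0.
Bid 3 instead: wins, pays 3, utility 6 - 3 = 3.
Since 3 > 0, bidding 3 is strictly better here, so truthful bidding is not dominant.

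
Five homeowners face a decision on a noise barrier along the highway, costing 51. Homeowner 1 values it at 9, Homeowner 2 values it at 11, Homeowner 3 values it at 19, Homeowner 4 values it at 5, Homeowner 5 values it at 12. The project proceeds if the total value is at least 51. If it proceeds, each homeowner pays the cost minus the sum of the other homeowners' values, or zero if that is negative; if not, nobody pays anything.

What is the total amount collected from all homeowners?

Total value 56 ≥ cost 51, so it is built.
Homeowner 1: others sum to 47; max(0, 51 - 47) = 4.
Homeowner 2: others sum to 45; max(0, 51 - 45) = 6.
Homeowner 3: others sum to 37; max(0, 51 - 37) = 14.
Homeowner 4: others sum to 51; max(0, 51 - 51) = 0.
Homeowner 5: others sum to 44; max(0, 51 - 44) = 7.
Total collected = 4 + 6 + 14 + 0 + 7 = 31.

31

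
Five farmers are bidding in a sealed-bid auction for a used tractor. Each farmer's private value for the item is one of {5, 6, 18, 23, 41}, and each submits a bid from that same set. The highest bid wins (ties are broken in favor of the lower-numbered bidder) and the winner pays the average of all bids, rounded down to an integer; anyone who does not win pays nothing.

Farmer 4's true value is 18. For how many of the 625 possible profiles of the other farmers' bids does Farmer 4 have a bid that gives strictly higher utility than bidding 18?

108

Others bid (5, 5, 5, 5): truth gives 11; bid 6 gives 13 > 11. Violating.
Others bid (5, 5, 5, 6): truth gives 11; bid 6 gives 13 > 11. Violating.
Others bid (5, 5, 5, 23): truth gives 0; bid 23 gives 6 > 0. Violating.
Others bid (5, 5, 6, 23): truth gives 0; bid 23 gives 6 > 0. Violating.
Others bid (5, 5, 5, 18): truth gives 8; no alternative beats it.
Others bid (5, 5, 5, 41): truth gives 0; no alternative beats it.
(Checking all 625 profiles: 108 have a profitable deviation, 517 do not.)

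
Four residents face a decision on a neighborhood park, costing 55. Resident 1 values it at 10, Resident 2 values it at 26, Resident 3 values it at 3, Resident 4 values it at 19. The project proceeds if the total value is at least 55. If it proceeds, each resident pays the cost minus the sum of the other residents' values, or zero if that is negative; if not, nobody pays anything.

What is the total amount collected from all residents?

46

Total value 58 ≥ cost 55, so it is built.
Resident 1: others sum to 48; max(0, 55 - 48) = 7.
Resident 2: others sum to 32; max(0, 55 - 32) = 23.
Resident 3: others sum to 55; max(0, 55 - 55) = 0.
Resident 4: others sum to 39; max(0, 55 - 39) = 16.
Total collected = 7 + 23 + 0 + 16 = 46.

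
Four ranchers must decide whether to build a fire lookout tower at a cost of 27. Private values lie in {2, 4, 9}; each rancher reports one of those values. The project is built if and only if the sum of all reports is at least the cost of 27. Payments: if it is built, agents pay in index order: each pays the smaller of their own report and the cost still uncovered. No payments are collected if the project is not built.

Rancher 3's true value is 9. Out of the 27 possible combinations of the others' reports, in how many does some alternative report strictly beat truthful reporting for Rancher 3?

Others report (9, 9, 9): truth gives 0; report 2 gives 7 > 0. Violating.
Others report (2, 2, 2): truth gives 0; no alternative beats it.
Others report (2, 2, 4): truth gives 0; no alternative beats it.
(Checking all 27 profiles: 1 has a profitable deviation, 26 do not.)

1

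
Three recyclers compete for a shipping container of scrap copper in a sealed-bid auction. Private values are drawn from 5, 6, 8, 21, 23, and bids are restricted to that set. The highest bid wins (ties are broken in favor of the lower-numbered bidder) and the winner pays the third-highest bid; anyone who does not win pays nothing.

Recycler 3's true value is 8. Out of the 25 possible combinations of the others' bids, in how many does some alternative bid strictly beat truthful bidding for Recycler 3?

8

Others bid (5, 8): truth gives 0; bid 21 gives 3 > 0. Violating.
Others bid (5, 21): truth gives 0; bid 23 gives 3 > 0. Violating.
Others bid (6, 8): truth gives 0; bid 21 gives 2 > 0. Violating.
Others bid (6, 21): truth gives 0; bid 23 gives 2 > 0. Violating.
Others bid (5, 5): truth gives 3; no alternative beats it.
Others bid (5, 6): truth gives 3; no alternative beats it.
(Checking all 25 profiles: 8 have a profitable deviation, 17 do not.)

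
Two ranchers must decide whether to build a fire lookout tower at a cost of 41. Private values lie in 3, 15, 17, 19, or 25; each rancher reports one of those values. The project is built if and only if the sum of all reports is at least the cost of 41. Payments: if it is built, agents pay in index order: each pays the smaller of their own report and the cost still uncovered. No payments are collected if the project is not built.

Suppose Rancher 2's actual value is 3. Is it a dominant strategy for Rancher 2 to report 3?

Yes

Check each profile of the others' reports and compare truth against every alternative report.
Others report (3): truth gives 0, best alternative gives 0.
Others report (15): truth gives 0, best alternative gives 0.
Others report (17): truth gives 0, best alternative gives 0.
Others report (19): truth gives 0, best alternative gives 0.
Others report (25): truth gives 0, best alternative gives 0.
In every case the truthful report is at least as good as any alternative, so it is a dominant strategy.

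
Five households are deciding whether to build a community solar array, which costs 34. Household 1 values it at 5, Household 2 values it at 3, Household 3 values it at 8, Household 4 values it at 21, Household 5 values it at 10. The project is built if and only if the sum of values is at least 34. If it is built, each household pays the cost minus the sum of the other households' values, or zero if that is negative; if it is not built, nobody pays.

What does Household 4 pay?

8

Total value 47 ≥ cost 34, so the project is built.
The other households' values sum to 26.
Cost minus that sum is 34 - 26 = 8.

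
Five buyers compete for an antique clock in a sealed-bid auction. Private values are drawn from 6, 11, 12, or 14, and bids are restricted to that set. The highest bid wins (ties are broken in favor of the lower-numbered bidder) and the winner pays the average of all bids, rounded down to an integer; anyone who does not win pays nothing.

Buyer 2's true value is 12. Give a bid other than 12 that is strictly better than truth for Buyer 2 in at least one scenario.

Suppose Buyer 1 bids 6, Buyer 3 bids 6, Buyer 4 bids 6 and Buyer 5 bids 14.
Bid 12: loses, pays 0, utility 0.
Bid 14: wins, pays 9, utility 12 - 9 = 3.
So bidding 14 beats truth here (3 > 0).

14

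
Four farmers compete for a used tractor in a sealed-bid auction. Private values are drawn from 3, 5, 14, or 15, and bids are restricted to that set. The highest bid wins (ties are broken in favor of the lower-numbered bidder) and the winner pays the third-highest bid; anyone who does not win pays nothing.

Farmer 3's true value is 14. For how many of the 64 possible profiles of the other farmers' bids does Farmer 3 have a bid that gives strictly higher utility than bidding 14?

12

Others bid (3, 3, 15): truth gives 0; bid 15 gives 11 > 0. Violating.
Others bid (3, 5, 15): truth gives 0; bid 15 gives 9 > 0. Violating.
Others bid (3, 14, 3): truth gives 0; bid 15 gives 11 > 0. Violating.
Others bid (3, 14, 5): truth gives 0; bid 15 gives 9 > 0. Violating.
Others bid (3, 3, 3): truth gives 11; no alternative beats it.
Others bid (3, 3, 5): truth gives 11; no alternative beats it.
(Checking all 64 profiles: 12 have a profitable deviation, 52 do not.)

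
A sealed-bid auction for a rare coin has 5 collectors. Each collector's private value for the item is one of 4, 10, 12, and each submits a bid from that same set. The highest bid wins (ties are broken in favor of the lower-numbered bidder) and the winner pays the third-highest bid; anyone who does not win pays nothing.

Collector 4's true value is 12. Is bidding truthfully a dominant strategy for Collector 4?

Yes

Check each profile of the others' bids and compare truth against every alternative bid.
Others bid (4, 4, 4, 12): truth gives 8, best alternative gives 0.
Others bid (4, 4, 10, 4): truth gives 8, best alternative gives 0.
Others bid (4, 10, 4, 4): truth gives 8, best alternative gives 0.
Others bid (10, 4, 4, 4): truth gives 8, best alternative gives 0.
Others bid (4, 4, 10, 10): truth gives 2, best alternative gives 0.
Others bid (4, 4, 10, 12): truth gives 2, best alternative gives 0.
(Remaining 75 profiles checked similarly; truth is weakly best in each.)
In every case the truthful bid is at least as good as any alternative, so it is a dominant strategy.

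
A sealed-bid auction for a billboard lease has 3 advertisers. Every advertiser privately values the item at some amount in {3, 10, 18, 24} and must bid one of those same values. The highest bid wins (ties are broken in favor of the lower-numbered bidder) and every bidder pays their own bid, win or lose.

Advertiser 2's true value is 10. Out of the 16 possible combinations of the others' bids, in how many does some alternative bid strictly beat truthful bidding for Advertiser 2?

Others bid (3, 18): truth gives -10; bid 3 gives -3 > -10. Violating.
Others bid (3, 24): truth gives -10; bid 3 gives -3 > -10. Violating.
Others bid (10, 3): truth gives -10; bid 3 gives -3 > -10. Violating.
Others bid (10, 10): truth gives -10; bid 3 gives -3 > -10. Violating.
Others bid (3, 3): truth gives 0; no alternative beats it.
Others bid (3, 10): truth gives 0; no alternative beats it.
(Checking all 16 profiles: 14 have a profitable deviation, 2 do not.)

14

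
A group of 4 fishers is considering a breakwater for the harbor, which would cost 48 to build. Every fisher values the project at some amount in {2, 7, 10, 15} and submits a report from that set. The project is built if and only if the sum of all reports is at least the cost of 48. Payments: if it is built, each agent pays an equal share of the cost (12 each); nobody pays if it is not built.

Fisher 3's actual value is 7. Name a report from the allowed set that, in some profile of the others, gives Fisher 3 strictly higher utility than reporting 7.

2

Suppose Fisher 1 reports 15, Fisher 2 reports 15 and Fisher 4 reports 15.
Report 7: project built, pays 12, utility 7 - 12 = -5.
Report 2: project not built, utility 0.
So reporting 2 beats truth here (0 > -5).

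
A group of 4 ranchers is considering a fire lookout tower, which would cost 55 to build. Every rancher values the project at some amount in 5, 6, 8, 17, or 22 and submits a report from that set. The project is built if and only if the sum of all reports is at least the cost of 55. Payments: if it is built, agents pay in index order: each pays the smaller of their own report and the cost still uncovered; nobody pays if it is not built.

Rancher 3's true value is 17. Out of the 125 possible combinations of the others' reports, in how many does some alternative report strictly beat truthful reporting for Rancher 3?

23

Others report (5, 22, 22): truth gives 0; report 6 gives 11 > 0. Violating.
Others report (6, 22, 22): truth gives 0; report 5 gives 12 > 0. Violating.
Others report (8, 17, 22): truth gives 0; report 8 gives 9 > 0. Violating.
Others report (8, 22, 17): truth gives 0; report 8 gives 9 > 0. Violating.
Others report (5, 5, 5): truth gives 0; no alternative beats it.
Others report (5, 5, 6): truth gives 0; no alternative beats it.
(Checking all 125 profiles: 23 have a profitable deviation, 102 do not.)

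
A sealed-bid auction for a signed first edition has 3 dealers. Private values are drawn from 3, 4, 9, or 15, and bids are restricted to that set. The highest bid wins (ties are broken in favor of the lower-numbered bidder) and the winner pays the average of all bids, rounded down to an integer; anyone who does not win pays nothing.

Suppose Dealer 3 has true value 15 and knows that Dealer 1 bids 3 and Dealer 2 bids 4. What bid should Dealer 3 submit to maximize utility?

9

Bid 3: loses, pays 0, utility 0.
Bid 4: loses, pays 0, utility 0.
Bid 9: wins, pays 5, utility 15 - 5 = 10.
Bid 15: wins, pays 7, utility 15 - 7 = 8.
The best choice is 9 with utility 10.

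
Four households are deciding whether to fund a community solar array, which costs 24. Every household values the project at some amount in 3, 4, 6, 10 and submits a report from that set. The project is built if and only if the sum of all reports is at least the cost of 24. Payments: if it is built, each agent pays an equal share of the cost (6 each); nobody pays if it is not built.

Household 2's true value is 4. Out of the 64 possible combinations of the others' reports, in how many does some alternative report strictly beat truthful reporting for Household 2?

Others report (4, 6, 10): truth gives -2; report 3 gives 0 > -2. Violating.
Others report (4, 10, 6): truth gives -2; report 3 gives 0 > -2. Violating.
Others report (6, 4, 10): truth gives -2; report 3 gives 0 > -2. Violating.
Others report (6, 10, 4): truth gives -2; report 3 gives 0 > -2. Violating.
Others report (3, 3, 3): truth gives 0; no alternative beats it.
Others report (3, 3, 4): truth gives 0; no alternative beats it.
(Checking all 64 profiles: 6 have a profitable deviation, 58 do not.)

6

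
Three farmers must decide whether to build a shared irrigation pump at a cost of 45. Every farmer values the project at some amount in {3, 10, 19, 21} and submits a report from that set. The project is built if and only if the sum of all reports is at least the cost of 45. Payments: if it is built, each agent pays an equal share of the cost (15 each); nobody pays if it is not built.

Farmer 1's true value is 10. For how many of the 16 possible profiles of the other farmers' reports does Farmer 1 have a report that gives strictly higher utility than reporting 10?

Others report (19, 19): truth gives -5; report 3 gives 0 > -5. Violating.
Others report (19, 21): truth gives -5; report 3 gives 0 > -5. Violating.
Others report (21, 19): truth gives -5; report 3 gives 0 > -5. Violating.
Others report (3, 3): truth gives 0; no alternative beats it.
Others report (3, 10): truth gives 0; no alternative beats it.
(Checking all 16 profiles: 3 have a profitable deviation, 13 do not.)

3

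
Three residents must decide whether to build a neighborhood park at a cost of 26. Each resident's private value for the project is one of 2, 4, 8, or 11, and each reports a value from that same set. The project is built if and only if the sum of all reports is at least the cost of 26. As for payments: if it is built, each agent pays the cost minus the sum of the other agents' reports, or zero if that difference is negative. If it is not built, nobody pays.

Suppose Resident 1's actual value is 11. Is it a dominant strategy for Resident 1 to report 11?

Check each profile of the others' reports and compare truth against every alternative report.
Others report (8, 8): truth gives 1, best alternative gives 0.
Others report (11, 11): truth gives 7, best alternative gives 7.
Others report (8, 11): truth gives 4, best alternative gives 4.
Others report (11, 8): truth gives 4, best alternative gives 4.
Others report (2, 2): truth gives 0, best alternative gives 0.
Others report (2, 4): truth gives 0, best alternative gives 0.
(Remaining 10 profiles checked similarly; truth is weakly best in each.)
In every case the truthful report is at least as good as any alternative, so it is a dominant strategy.

Yes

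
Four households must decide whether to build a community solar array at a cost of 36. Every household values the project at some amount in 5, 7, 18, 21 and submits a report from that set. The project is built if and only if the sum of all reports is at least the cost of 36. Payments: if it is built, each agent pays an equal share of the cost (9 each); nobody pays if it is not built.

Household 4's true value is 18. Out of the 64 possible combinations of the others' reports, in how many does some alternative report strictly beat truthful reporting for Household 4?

4

Others report (5, 5, 5): truth gives 0; report 21 gives 9 > 0. Violating.
Others report (5, 5, 7): truth gives 0; report 21 gives 9 > 0. Violating.
Others report (5, 7, 5): truth gives 0; report 21 gives 9 > 0. Violating.
Others report (7, 5, 5): truth gives 0; report 21 gives 9 > 0. Violating.
Others report (5, 5, 18): truth gives 9; no alternative beats it.
Others report (5, 5, 21): truth gives 9; no alternative beats it.
(Checking all 64 profiles: 4 have a profitable deviation, 60 do not.)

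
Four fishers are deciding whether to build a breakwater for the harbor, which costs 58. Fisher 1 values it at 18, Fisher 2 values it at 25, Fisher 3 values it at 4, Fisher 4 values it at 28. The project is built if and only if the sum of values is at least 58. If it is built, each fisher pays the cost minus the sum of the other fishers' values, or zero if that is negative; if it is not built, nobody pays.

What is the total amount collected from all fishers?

20

Total value 75 ≥ cost 58, so it is built.
Fisher 1: others sum to 57; max(0, 58 - 57) = 1.
Fisher 2: others sum to 50; max(0, 58 - 50) = 8.
Fisher 3: others sum to 71; max(0, 58 - 71) = 0.
Fisher 4: others sum to 47; max(0, 58 - 47) = 11.
Total collected = 1 + 8 + 0 + 11 = 20.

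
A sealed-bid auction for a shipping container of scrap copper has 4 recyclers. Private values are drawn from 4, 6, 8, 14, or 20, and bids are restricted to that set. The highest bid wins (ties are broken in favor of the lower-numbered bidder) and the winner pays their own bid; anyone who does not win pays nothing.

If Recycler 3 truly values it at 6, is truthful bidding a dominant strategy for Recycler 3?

Check each profile of the others' bids and compare truth against every alternative bid.
Others bid (4, 4, 4): truth gives 0, best alternative gives 0.
Others bid (4, 4, 6): truth gives 0, best alternative gives 0.
Others bid (4, 4, 8): truth gives 0, best alternative gives 0.
Others bid (4, 4, 14): truth gives 0, best alternative gives 0.
Others bid (4, 4, 20): truth gives 0, best alternative gives 0.
Others bid (4, 6, 4): truth gives 0, best alternative gives 0.
(Remaining 119 profiles checked similarly; truth is weakly best in each.)
In every case the truthful bid is at least as good as any alternative, so it is a dominant strategy.

Yes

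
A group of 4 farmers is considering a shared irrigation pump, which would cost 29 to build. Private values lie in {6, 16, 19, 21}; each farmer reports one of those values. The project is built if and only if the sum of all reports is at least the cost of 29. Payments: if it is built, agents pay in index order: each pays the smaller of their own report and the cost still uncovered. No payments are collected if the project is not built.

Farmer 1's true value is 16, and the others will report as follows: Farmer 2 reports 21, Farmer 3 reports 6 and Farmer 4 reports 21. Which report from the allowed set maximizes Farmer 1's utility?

Report 6: project built, pays 6, utility 16 - 6 = 10.
Report 16: project built, pays 16, utility 16 - 16 = 0.
Report 19: project built, pays 19, utility 16 - 19 = -3.
Report 21: project built, pays 21, utility 16 - 21 = -5.
The best choice is 6 with utility 10.

6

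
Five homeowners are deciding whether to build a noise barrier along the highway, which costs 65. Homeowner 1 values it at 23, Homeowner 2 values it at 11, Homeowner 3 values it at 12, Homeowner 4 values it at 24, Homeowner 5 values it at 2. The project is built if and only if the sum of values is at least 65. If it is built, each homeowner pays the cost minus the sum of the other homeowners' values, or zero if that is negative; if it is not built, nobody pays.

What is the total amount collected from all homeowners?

Total value 72 ≥ cost 65, so it is built.
Homeowner 1: others sum to 49; max(0, 65 - 49) = 16.
Homeowner 2: others sum to 61; max(0, 65 - 61) = 4.
Homeowner 3: others sum to 60; max(0, 65 - 60) = 5.
Homeowner 4: others sum to 48; max(0, 65 - 48) = 17.
Homeowner 5: others sum to 70; max(0, 65 - 70) = 0.
Total collected = 16 + 4 + 5 + 17 + 0 = 42.

42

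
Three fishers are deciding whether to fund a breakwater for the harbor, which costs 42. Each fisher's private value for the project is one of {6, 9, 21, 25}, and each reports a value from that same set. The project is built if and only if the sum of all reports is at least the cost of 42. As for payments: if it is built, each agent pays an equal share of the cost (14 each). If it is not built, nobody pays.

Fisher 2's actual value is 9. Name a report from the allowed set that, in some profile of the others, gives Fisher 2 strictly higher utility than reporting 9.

6

Suppose Fisher 1 reports 9 and Fisher 3 reports 25.
Report 9: project built, pays 14, utility 9 - 14 = -5.
Report 6: project not built, utility 0.
So reporting 6 beats truth here (0 > -5).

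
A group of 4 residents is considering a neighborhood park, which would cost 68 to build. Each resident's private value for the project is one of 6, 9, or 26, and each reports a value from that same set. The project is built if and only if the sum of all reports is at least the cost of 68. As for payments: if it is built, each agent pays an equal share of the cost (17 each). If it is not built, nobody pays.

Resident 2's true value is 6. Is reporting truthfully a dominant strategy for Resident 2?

Yes

Check each profile of the others' reports and compare truth against every alternative report.
Others report (9, 26, 26): truth gives 0, best alternative gives -11.
Others report (26, 9, 26): truth gives 0, best alternative gives -11.
Others report (26, 26, 9): truth gives 0, best alternative gives -11.
Others report (26, 26, 26): truth gives -11, best alternative gives -11.
Others report (6, 6, 6): truth gives 0, best alternative gives 0.
Others report (6, 6, 9): truth gives 0, best alternative gives 0.
(Remaining 21 profiles checked similarly; truth is weakly best in each.)
In every case the truthful report is at least as good as any alternative, so it is a dominant strategy.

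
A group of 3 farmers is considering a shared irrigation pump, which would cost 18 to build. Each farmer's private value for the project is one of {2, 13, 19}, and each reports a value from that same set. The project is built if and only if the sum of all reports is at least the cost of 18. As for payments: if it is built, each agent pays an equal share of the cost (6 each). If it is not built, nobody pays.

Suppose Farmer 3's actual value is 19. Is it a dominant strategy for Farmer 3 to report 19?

Yes

Check each profile of the others' reports and compare truth against every alternative report.
Others report (2, 2): truth gives 13, best alternative gives 0.
Others report (2, 13): truth gives 13, best alternative gives 13.
Others report (2, 19): truth gives 13, best alternative gives 13.
Others report (13, 2): truth gives 13, best alternative gives 13.
Others report (13, 13): truth gives 13, best alternative gives 13.
Others report (13, 19): truth gives 13, best alternative gives 13.
(Remaining 3 profiles checked similarly; truth is weakly best in each.)
In every case the truthful report is at least as good as any alternative, so it is a dominant strategy.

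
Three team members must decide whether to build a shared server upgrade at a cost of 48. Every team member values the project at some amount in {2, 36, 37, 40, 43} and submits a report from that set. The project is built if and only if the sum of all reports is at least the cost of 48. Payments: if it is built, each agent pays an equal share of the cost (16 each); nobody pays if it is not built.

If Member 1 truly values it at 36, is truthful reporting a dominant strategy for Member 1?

Yes

Check each profile of the others' reports and compare truth against every alternative report.
Others report (2, 36): truth gives 20, best alternative gives 20.
Others report (2, 37): truth gives 20, best alternative gives 20.
Others report (2, 40): truth gives 20, best alternative gives 20.
Others report (2, 43): truth gives 20, best alternative gives 20.
Others report (36, 2): truth gives 20, best alternative gives 20.
Others report (36, 36): truth gives 20, best alternative gives 20.
(Remaining 19 profiles checked similarly; truth is weakly best in each.)
In every case the truthful report is at least as good as any alternative, so it is a dominant strategy.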